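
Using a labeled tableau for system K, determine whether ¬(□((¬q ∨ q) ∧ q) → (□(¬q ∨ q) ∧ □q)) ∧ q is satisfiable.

Unsatisfiable (every branch closes)

1. ¬(□((¬q ∨ q) ∧ q) → (□(¬q ∨ q) ∧ □q)) ∧ q, 0
2. ¬(□((¬q ∨ q) ∧ q) → (□(¬q ∨ q) ∧ □q)), 0
3. q, 0
4. □((¬q ∨ q) ∧ q), 0
5. ¬(□(¬q ∨ q) ∧ □q), 0
6. ¬□q, 0
7. ¬q, 1
8. (¬q ∨ q) ∧ q, 1
9. ¬q ∨ q, 1
10. q, 1
Accessibility: 0R1
Branch closes: q and ¬q both at 1.
(One branch shown.) All branches close.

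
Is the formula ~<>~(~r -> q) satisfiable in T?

1. ~<>~(~r -> q), u
2. ~r -> q, u
3. q, u
Accessibility: uRu

Yes, satisfiable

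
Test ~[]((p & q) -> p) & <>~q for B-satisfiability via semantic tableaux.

1. ~[]((p & q) -> p) & <>~q, 0
2. ~[]((p & q) -> p), 0   [&-rule on 1]
3. <>~q, 0   [&-rule on 1]
4. ~((p & q) -> p), 1   [~[]-rule on 2: fresh world 1, 0R1]
5. p & q, 1   [~->-rule on 4]
6. ~p, 1   [~->-rule on 4]
7. p, 1   [&-rule on 5]
8. q, 1   [&-rule on 5]
Accessibility: 0R0, 0R1, 1R0, 1R1
Branch closes: p and ~p both at 1.
Every branch closes; the branch above is one of them.

No, unsatisfiable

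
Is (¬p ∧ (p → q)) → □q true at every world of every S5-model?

Invalid (countermodel exists)

Tableau for the negation ¬((¬p ∧ (p → q)) → □q):
1. ¬((¬p ∧ (p → q)) → □q), w0
2. ¬p ∧ (p → q), w0
3. ¬□q, w0
4. ¬p, w0
5. p → q, w0
6. q, w0
7. ¬q, w1
Accessibility: w0Rw0, w0Rw1, w1Rw0, w1Rw1
The negation has an open branch (countermodel exists).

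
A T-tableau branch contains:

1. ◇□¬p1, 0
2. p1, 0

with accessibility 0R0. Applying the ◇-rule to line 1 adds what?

a fresh world 1 with 0R1, and □¬p1 at 1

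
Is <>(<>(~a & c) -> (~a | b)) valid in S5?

Tableau for the negation ~<>(<>(~a & c) -> (~a | b)):
1. ~<>(<>(~a & c) -> (~a | b)), u
2. ~(<>(~a & c) -> (~a | b)), u   [~<>-rule on 1 via uRu]
3. <>(~a & c), u   [~->-rule on 2]
4. ~(~a | b), u   [~->-rule on 2]
5. a, u   [~|-rule on 4]
6. ~b, u   [~|-rule on 4]
7. ~a & c, v   [<>-rule on 3: fresh world v, uRv]
8. ~a, v   [&-rule on 7]
9. c, v   [&-rule on 7]
10. ~(<>(~a & c) -> (~a | b)), v   [~<>-rule on 1 via uRv]
11. <>(~a & c), v   [~->-rule on 10]
12. ~(~a | b), v   [~->-rule on 10]
13. a, v   [~|-rule on 12]
14. ~b, v   [~|-rule on 12]
Accessibility: uRu, uRv, vRu, vRv
Branch closes: a and ~a both at v.
All branches of the negation close; one closing branch shown above.

Yes, valid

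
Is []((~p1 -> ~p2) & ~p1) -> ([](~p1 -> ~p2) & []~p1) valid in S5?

Valid

Tableau for the negation ~([]((~p1 -> ~p2) & ~p1) -> ([](~p1 -> ~p2) & []~p1)):
1. ~([]((~p1 -> ~p2) & ~p1) -> ([](~p1 -> ~p2) & []~p1)), w0
2. []((~p1 -> ~p2) & ~p1), w0
3. ~([](~p1 -> ~p2) & []~p1), w0
4. (~p1 -> ~p2) & ~p1, w0
5. ~p1 -> ~p2, w0
6. ~p1, w0
7. ~[](~p1 -> ~p2), w0
8. ~p2, w0
9. ~(~p1 -> ~p2), w1
10. ~p1, w1
11. p2, w1
12. (~p1 -> ~p2) & ~p1, w1
13. ~p1 -> ~p2, w1
14. ~p2, w1
Accessibility: w0Rw0, w0Rw1, w1Rw0, w1Rw1
Branch closes: p2 and ~p2 both at w1.
All branches of the negation close; one closing branch shown above.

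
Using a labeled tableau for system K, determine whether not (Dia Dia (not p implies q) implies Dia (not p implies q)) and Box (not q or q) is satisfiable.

Satisfiable

1. not (Dia Dia (not p implies q) implies Dia (not p implies q)) and Box (not q or q), u
2. not (Dia Dia (not p implies q) implies Dia (not p implies q)), u
3. Box (not q or q), u
4. Dia Dia (not p implies q), u
5. not Dia (not p implies q), u
6. Dia (not p implies q), v
7. not q or q, v
8. not (not p implies q), v
9. not p, v
10. not q, v
11. not p implies q, w
12. q, w
Accessibility: uRv, vRw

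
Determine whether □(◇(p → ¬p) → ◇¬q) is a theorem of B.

No, not valid

Tableau for the negation ¬□(◇(p → ¬p) → ◇¬q):
1. ¬□(◇(p → ¬p) → ◇¬q), 0
2. ¬(◇(p → ¬p) → ◇¬q), 1
3. ◇(p → ¬p), 1
4. ¬◇¬q, 1
5. q, 0
6. q, 1
7. p → ¬p, 2
8. q, 2
9. ¬p, 2
Accessibility: 0R0, 0R1, 1R0, 1R1, 1R2, 2R1, 2R2
The negation has an open branch (countermodel exists).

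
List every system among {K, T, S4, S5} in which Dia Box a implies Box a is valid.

S4-tableau for the negation not (Dia Box a implies Box a):
1. not (Dia Box a implies Box a), 0
2. Dia Box a, 0
3. not Box a, 0
4. Box a, 1
5. a, 1
6. not a, 2
Accessibility: 0R0, 0R1, 0R2, 1R1, 2R2
Complete open branch: countermodel on an S4-frame, so not valid in S4, nor in K, T (the same frame is also a K-frame and a T-frame).
S5-tableau for the negation not (Dia Box a implies Box a):
1. not (Dia Box a implies Box a), 0
2. Dia Box a, 0
3. not Box a, 0
4. Box a, 1
5. a, 0
6. a, 1
7. not a, 2
8. a, 2
Accessibility: 0R0, 0R1, 0R2, 1R0, 1R1, 1R2, 2R0, 2R1, 2R2
Branch closes: a and not a both at 2.
Every branch closes (one shown): valid in S5.

S5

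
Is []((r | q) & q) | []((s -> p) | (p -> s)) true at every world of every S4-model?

Valid in S4

Tableau for the negation ~([]((r | q) & q) | []((s -> p) | (p -> s))):
1. ~([]((r | q) & q) | []((s -> p) | (p -> s))), u
2. ~[]((r | q) & q), u   [~|-rule on 1]
3. ~[]((s -> p) | (p -> s)), u   [~|-rule on 1]
4. ~((r | q) & q), v   [~[]-rule on 2: fresh world v, uRv]
5. ~(r | q), v   [~&-rule on 4 (branches; this branch)]
6. ~r, v   [~|-rule on 5]
7. ~q, v   [~|-rule on 5]
8. ~((s -> p) | (p -> s)), w   [~[]-rule on 3: fresh world w, uRw]
9. ~(s -> p), w   [~|-rule on 8]
10. ~(p -> s), w   [~|-rule on 8]
11. s, w   [~->-rule on 9]
12. ~p, w   [~->-rule on 9]
13. p, w   [~->-rule on 10]
14. ~s, w   [~->-rule on 10]
Accessibility: uRu, uRv, uRw, vRv, wRw
Branch closes: p and ~p both at w.
Every branch of the negation's tableau closes; the branch above is one of them.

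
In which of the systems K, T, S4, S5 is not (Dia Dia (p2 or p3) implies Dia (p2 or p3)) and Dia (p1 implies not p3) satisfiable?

K, T

T-tableau for the formula:
1. not (Dia Dia (p2 or p3) implies Dia (p2 or p3)) and Dia (p1 implies not p3), 0
2. not (Dia Dia (p2 or p3) implies Dia (p2 or p3)), 0
3. Dia (p1 implies not p3), 0
4. Dia Dia (p2 or p3), 0
5. not Dia (p2 or p3), 0
6. not (p2 or p3), 0
7. not p2, 0
8. not p3, 0
9. p1 implies not p3, 1
10. not (p2 or p3), 1
11. not p2, 1
12. not p3, 1
13. Dia (p2 or p3), 2
14. not (p2 or p3), 2
15. not p2, 2
16. not p3, 2
17. p2 or p3, 3
18. p3, 3
Accessibility: 0R0, 0R1, 0R2, 1R1, 2R2, 2R3, 3R3
Complete open branch: satisfiable in T, hence also in K (this T-model is also a K-model).
S4-tableau for the formula:
1. not (Dia Dia (p2 or p3) implies Dia (p2 or p3)) and Dia (p1 implies not p3), 0
2. not (Dia Dia (p2 or p3) implies Dia (p2 or p3)), 0
3. Dia (p1 implies not p3), 0
4. Dia Dia (p2 or p3), 0
5. not Dia (p2 or p3), 0
6. not (p2 or p3), 0
7. not p2, 0
8. not p3, 0
9. p1 implies not p3, 1
10. not (p2 or p3), 1
11. not p2, 1
12. not p3, 1
13. Dia (p2 or p3), 2
14. not (p2 or p3), 2
15. not p2, 2
16. not p3, 2
17. p2 or p3, 3
18. not (p2 or p3), 3
19. not p2, 3
20. not p3, 3
21. p3, 3
Accessibility: 0R0, 0R1, 0R2, 0R3, 1R1, 2R2, 2R3, 3R3
Branch closes: p3 and not p3 both at 3.
Every branch closes (one shown): unsatisfiable in S4, hence also in S5 (every S5-frame is an S4-frame).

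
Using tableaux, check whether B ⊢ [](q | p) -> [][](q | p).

Invalid (countermodel exists)

Tableau for the negation ~([](q | p) -> [][](q | p)):
1. ~([](q | p) -> [][](q | p)), u
2. [](q | p), u   [~->-rule on 1]
3. ~[][](q | p), u   [~->-rule on 1]
4. q | p, u   [[]-rule on 2 via uRu]
5. p, u   [|-rule on 4 (branches; this branch)]
6. ~[](q | p), v   [~[]-rule on 3: fresh world v, uRv]
7. q | p, v   [[]-rule on 2 via uRv]
8. p, v   [|-rule on 7 (branches; this branch)]
9. ~(q | p), w   [~[]-rule on 6: fresh world w, vRw]
10. ~q, w   [~|-rule on 9]
11. ~p, w   [~|-rule on 9]
Accessibility: uRu, uRv, vRu, vRv, vRw, wRv, wRw
The negation has an open branch (countermodel exists).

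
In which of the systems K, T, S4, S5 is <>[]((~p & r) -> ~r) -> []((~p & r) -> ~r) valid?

S5

S5-tableau for the negation ~(<>[]((~p & r) -> ~r) -> []((~p & r) -> ~r)):
1. ~(<>[]((~p & r) -> ~r) -> []((~p & r) -> ~r)), 0
2. <>[]((~p & r) -> ~r), 0   [~->-rule on 1]
3. ~[]((~p & r) -> ~r), 0   [~->-rule on 1]
4. []((~p & r) -> ~r), 1   [<>-rule on 2: fresh world 1, 0R1]
5. (~p & r) -> ~r, 0   [[]-rule on 4 via 1R0]
6. (~p & r) -> ~r, 1   [[]-rule on 4 via 1R1]
7. ~(~p & r), 0   [->-rule on 5 (branches; this branch)]
8. ~(~p & r), 1   [->-rule on 6 (branches; this branch)]
9. ~r, 0   [~&-rule on 7 (branches; this branch)]
10. ~r, 1   [~&-rule on 8 (branches; this branch)]
11. ~((~p & r) -> ~r), 2   [~[]-rule on 3: fresh world 2, 0R2]
12. ~p & r, 2   [~->-rule on 11]
13. r, 2   [~->-rule on 11]
14. ~p, 2   [&-rule on 12]
15. (~p & r) -> ~r, 2   [[]-rule on 4 via 1R2]
16. ~(~p & r), 2   [->-rule on 15 (branches; this branch)]
17. ~r, 2   [~&-rule on 16 (branches; this branch)]
Accessibility: 0R0, 0R1, 0R2, 1R0, 1R1, 1R2, 2R0, 2R1, 2R2
Branch closes: r and ~r both at 2.
Every branch closes (one shown): valid in S5.
S4-tableau for the negation ~(<>[]((~p & r) -> ~r) -> []((~p & r) -> ~r)):
1. ~(<>[]((~p & r) -> ~r) -> []((~p & r) -> ~r)), 0
2. <>[]((~p & r) -> ~r), 0   [~->-rule on 1]
3. ~[]((~p & r) -> ~r), 0   [~->-rule on 1]
4. []((~p & r) -> ~r), 1   [<>-rule on 2: fresh world 1, 0R1]
5. (~p & r) -> ~r, 1   [[]-rule on 4 via 1R1]
6. ~r, 1   [->-rule on 5 (branches; this branch)]
7. ~((~p & r) -> ~r), 2   [~[]-rule on 3: fresh world 2, 0R2]
8. ~p & r, 2   [~->-rule on 7]
9. r, 2   [~->-rule on 7]
10. ~p, 2   [&-rule on 8]
Accessibility: 0R0, 0R1, 0R2, 1R1, 2R2
Complete open branch: countermodel on an S4-frame, so not valid in S4, nor in K, T (the same frame is also a K-frame and a T-frame).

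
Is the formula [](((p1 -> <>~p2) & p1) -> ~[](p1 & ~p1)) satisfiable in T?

Satisfiable (open branch found)

1. [](((p1 -> <>~p2) & p1) -> ~[](p1 & ~p1)), u
2. ((p1 -> <>~p2) & p1) -> ~[](p1 & ~p1), u
3. ~[](p1 & ~p1), u
4. ~(p1 & ~p1), v
5. ((p1 -> <>~p2) & p1) -> ~[](p1 & ~p1), v
6. p1, v
7. ~[](p1 & ~p1), v
8. ~(p1 & ~p1), w
9. p1, w
Accessibility: uRu, uRv, vRv, vRw, wRw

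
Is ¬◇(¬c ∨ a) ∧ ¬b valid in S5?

No, not valid

Tableau for the negation ¬(¬◇(¬c ∨ a) ∧ ¬b):
1. ¬(¬◇(¬c ∨ a) ∧ ¬b), u
2. b, u
Accessibility: uRu
The negation has an open branch (countermodel exists).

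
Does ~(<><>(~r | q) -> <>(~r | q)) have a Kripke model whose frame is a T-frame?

Yes, satisfiable

1. ~(<><>(~r | q) -> <>(~r | q)), w0
2. <><>(~r | q), w0   [~->-rule on 1]
3. ~<>(~r | q), w0   [~->-rule on 1]
4. ~(~r | q), w0   [~<>-rule on 3 via w0Rw0]
5. r, w0   [~|-rule on 4]
6. ~q, w0   [~|-rule on 4]
7. <>(~r | q), w1   [<>-rule on 2: fresh world w1, w0Rw1]
8. ~(~r | q), w1   [~<>-rule on 3 via w0Rw1]
9. r, w1   [~|-rule on 8]
10. ~q, w1   [~|-rule on 8]
11. ~r | q, w2   [<>-rule on 7: fresh world w2, w1Rw2]
12. q, w2   [|-rule on 11 (branches; this branch)]
Accessibility: w0Rw0, w0Rw1, w1Rw1, w1Rw2, w2Rw2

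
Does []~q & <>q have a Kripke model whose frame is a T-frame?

Unsatisfiable (every branch closes)

1. []~q & <>q, u
2. []~q, u
3. <>q, u
4. ~q, u
5. q, v
6. ~q, v
Accessibility: uRu, uRv, vRv
Branch closes: q and ~q both at v.
Every branch closes; the branch above is one of them.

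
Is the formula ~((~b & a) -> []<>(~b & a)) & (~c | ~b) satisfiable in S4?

Yes, satisfiable

1. ~((~b & a) -> []<>(~b & a)) & (~c | ~b), u
2. ~((~b & a) -> []<>(~b & a)), u
3. ~c | ~b, u
4. ~b & a, u
5. ~[]<>(~b & a), u
6. ~b, u
7. a, u
8. ~<>(~b & a), v
9. ~(~b & a), v
10. ~a, v
Accessibility: uRu, uRv, vRv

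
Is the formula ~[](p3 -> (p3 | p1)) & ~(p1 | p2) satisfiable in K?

Unsatisfiable

1. ~[](p3 -> (p3 | p1)) & ~(p1 | p2), 0
2. ~[](p3 -> (p3 | p1)), 0
3. ~(p1 | p2), 0
4. ~p1, 0
5. ~p2, 0
6. ~(p3 -> (p3 | p1)), 1
7. p3, 1
8. ~(p3 | p1), 1
9. ~p3, 1
10. ~p1, 1
Accessibility: 0R1
Branch closes: p3 and ~p3 both at 1.
All branches of the tableau close; one closing branch shown above.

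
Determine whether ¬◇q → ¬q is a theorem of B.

Tableau for the negation ¬(¬◇q → ¬q):
1. ¬(¬◇q → ¬q), w0
2. ¬◇q, w0   [¬→-rule on 1]
3. q, w0   [¬→-rule on 1]
4. ¬q, w0   [¬◇-rule on 2 via w0Rw0]
Accessibility: w0Rw0
Branch closes: q and ¬q both at w0.
All branches of the negation close; one closing branch shown above.

Valid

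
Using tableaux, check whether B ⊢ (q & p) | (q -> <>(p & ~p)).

Tableau for the negation ~((q & p) | (q -> <>(p & ~p))):
1. ~((q & p) | (q -> <>(p & ~p))), u
2. ~(q & p), u   [~|-rule on 1]
3. ~(q -> <>(p & ~p)), u   [~|-rule on 1]
4. q, u   [~->-rule on 3]
5. ~<>(p & ~p), u   [~->-rule on 3]
6. ~(p & ~p), u   [~<>-rule on 5 via uRu]
7. ~p, u   [~&-rule on 2 (branches; this branch)]
Accessibility: uRu
The negation has an open branch (countermodel exists).

Invalid (countermodel exists)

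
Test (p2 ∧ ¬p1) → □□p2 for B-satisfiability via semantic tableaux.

Yes, satisfiable

1. (p2 ∧ ¬p1) → □□p2, w0
2. □□p2, w0
3. □p2, w0
4. p2, w0
Accessibility: w0Rw0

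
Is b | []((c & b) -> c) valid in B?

Tableau for the negation ~(b | []((c & b) -> c)):
1. ~(b | []((c & b) -> c)), 0
2. ~b, 0   [~|-rule on 1]
3. ~[]((c & b) -> c), 0   [~|-rule on 1]
4. ~((c & b) -> c), 1   [~[]-rule on 3: fresh world 1, 0R1]
5. c & b, 1   [~->-rule on 4]
6. ~c, 1   [~->-rule on 4]
7. c, 1   [&-rule on 5]
8. b, 1   [&-rule on 5]
Accessibility: 0R0, 0R1, 1R0, 1R1
Branch closes: c and ~c both at 1.
Every branch of the negation's tableau closes; the branch above is one of them.

Valid in B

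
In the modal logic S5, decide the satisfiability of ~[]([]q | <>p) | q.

Satisfiable (open branch found)

1. ~[]([]q | <>p) | q, 0
2. q, 0
Accessibility: 0R0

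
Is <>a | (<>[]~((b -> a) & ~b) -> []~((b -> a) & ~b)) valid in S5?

Tableau for the negation ~(<>a | (<>[]~((b -> a) & ~b) -> []~((b -> a) & ~b))):
1. ~(<>a | (<>[]~((b -> a) & ~b) -> []~((b -> a) & ~b))), w0
2. ~<>a, w0
3. ~(<>[]~((b -> a) & ~b) -> []~((b -> a) & ~b)), w0
4. <>[]~((b -> a) & ~b), w0
5. ~[]~((b -> a) & ~b), w0
6. ~a, w0
7. []~((b -> a) & ~b), w1
8. ~a, w1
9. ~((b -> a) & ~b), w0
10. ~((b -> a) & ~b), w1
11. ~(b -> a), w0
12. b, w0
13. ~(b -> a), w1
14. b, w1
15. (b -> a) & ~b, w2
16. b -> a, w2
17. ~b, w2
18. ~a, w2
19. ~((b -> a) & ~b), w2
20. ~(b -> a), w2
21. b, w2
Accessibility: w0Rw0, w0Rw1, w0Rw2, w1Rw0, w1Rw1, w1Rw2, w2Rw0, w2Rw1, w2Rw2
Branch closes: b and ~b both at w2.
Every branch of the negation's tableau closes; the branch above is one of them.

Yes, valid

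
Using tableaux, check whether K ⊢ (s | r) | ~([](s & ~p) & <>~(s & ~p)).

Valid

Tableau for the negation ~((s | r) | ~([](s & ~p) & <>~(s & ~p))):
1. ~((s | r) | ~([](s & ~p) & <>~(s & ~p))), w0
2. ~(s | r), w0
3. [](s & ~p) & <>~(s & ~p), w0
4. ~s, w0
5. ~r, w0
6. [](s & ~p), w0
7. <>~(s & ~p), w0
8. ~(s & ~p), w1
9. s & ~p, w1
10. s, w1
11. ~p, w1
12. p, w1
Accessibility: w0Rw1
Branch closes: p and ~p both at w1.
Every branch of the negation's tableau closes; the branch above is one of them.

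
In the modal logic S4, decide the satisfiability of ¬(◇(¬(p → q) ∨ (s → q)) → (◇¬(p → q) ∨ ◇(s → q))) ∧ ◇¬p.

Unsatisfiable

1. ¬(◇(¬(p → q) ∨ (s → q)) → (◇¬(p → q) ∨ ◇(s → q))) ∧ ◇¬p, 0
2. ¬(◇(¬(p → q) ∨ (s → q)) → (◇¬(p → q) ∨ ◇(s → q))), 0
3. ◇¬p, 0
4. ◇(¬(p → q) ∨ (s → q)), 0
5. ¬(◇¬(p → q) ∨ ◇(s → q)), 0
6. ¬◇¬(p → q), 0
7. ¬◇(s → q), 0
8. p → q, 0
9. ¬(s → q), 0
10. s, 0
11. ¬q, 0
12. ¬p, 0
13. ¬p, 1
14. p → q, 1
15. ¬(s → q), 1
16. s, 1
17. ¬q, 1
18. ¬(p → q) ∨ (s → q), 2
19. p → q, 2
20. ¬(s → q), 2
21. s, 2
22. ¬q, 2
23. s → q, 2
24. ¬p, 2
25. q, 2
Accessibility: 0R0, 0R1, 0R2, 1R1, 2R2
Branch closes: q and ¬q both at 2.
(One branch shown.) All branches close.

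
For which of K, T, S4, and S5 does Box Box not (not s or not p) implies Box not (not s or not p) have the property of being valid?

T, S4, S5

K-tableau for the negation not (Box Box not (not s or not p) implies Box not (not s or not p)):
1. not (Box Box not (not s or not p) implies Box not (not s or not p)), u
2. Box Box not (not s or not p), u
3. not Box not (not s or not p), u
4. not s or not p, v
5. Box not (not s or not p), v
6. not p, v
Accessibility: uRv
Complete open branch: countermodel on a K-frame, so not valid in K.
T-tableau for the negation not (Box Box not (not s or not p) implies Box not (not s or not p)):
1. not (Box Box not (not s or not p) implies Box not (not s or not p)), u
2. Box Box not (not s or not p), u
3. not Box not (not s or not p), u
4. Box not (not s or not p), u
5. not (not s or not p), u
6. s, u
7. p, u
8. not s or not p, v
9. Box not (not s or not p), v
10. not (not s or not p), v
11. s, v
12. p, v
13. not p, v
Accessibility: uRu, uRv, vRv
Branch closes: p and not p both at v.
Every branch closes (one shown): valid in T, hence also in S4, S5 (every theorem of T is a theorem of S4 and S5).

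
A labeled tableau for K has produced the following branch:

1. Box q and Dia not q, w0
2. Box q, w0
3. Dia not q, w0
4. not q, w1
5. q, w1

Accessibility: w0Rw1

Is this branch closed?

Yes, closed

Both q and not q appear at w1.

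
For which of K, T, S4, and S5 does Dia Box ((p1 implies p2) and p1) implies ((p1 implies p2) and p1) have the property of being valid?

S5-tableau for the negation not (Dia Box ((p1 implies p2) and p1) implies ((p1 implies p2) and p1)):
1. not (Dia Box ((p1 implies p2) and p1) implies ((p1 implies p2) and p1)), u
2. Dia Box ((p1 implies p2) and p1), u
3. not ((p1 implies p2) and p1), u
4. not (p1 implies p2), u
5. p1, u
6. not p2, u
7. Box ((p1 implies p2) and p1), v
8. (p1 implies p2) and p1, u
9. p1 implies p2, u
10. (p1 implies p2) and p1, v
11. p1 implies p2, v
12. p1, v
13. p2, u
Accessibility: uRu, uRv, vRu, vRv
Branch closes: p2 and not p2 both at u.
Every branch closes (one shown): valid in S5.
S4-tableau for the negation not (Dia Box ((p1 implies p2) and p1) implies ((p1 implies p2) and p1)):
1. not (Dia Box ((p1 implies p2) and p1) implies ((p1 implies p2) and p1)), u
2. Dia Box ((p1 implies p2) and p1), u
3. not ((p1 implies p2) and p1), u
4. not p1, u
5. Box ((p1 implies p2) and p1), v
6. (p1 implies p2) and p1, v
7. p1 implies p2, v
8. p1, v
9. p2, v
Accessibility: uRu, uRv, vRv
Complete open branch: countermodel on an S4-frame, so not valid in S4, nor in K, T (the same frame is also a K-frame and a T-frame).

S5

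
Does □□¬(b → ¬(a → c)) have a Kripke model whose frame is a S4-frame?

Yes, satisfiable

1. □□¬(b → ¬(a → c)), w0
2. □¬(b → ¬(a → c)), w0   [□-rule on 1 via w0Rw0]
3. ¬(b → ¬(a → c)), w0   [□-rule on 2 via w0Rw0]
4. b, w0   [¬→-rule on 3]
5. a → c, w0   [¬→-rule on 3]
6. c, w0   [→-rule on 5 (branches; this branch)]
Accessibility: w0Rw0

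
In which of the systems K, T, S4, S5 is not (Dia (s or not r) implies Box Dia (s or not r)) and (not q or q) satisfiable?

K, T, S4

S4-tableau for the formula:
1. not (Dia (s or not r) implies Box Dia (s or not r)) and (not q or q), 0
2. not (Dia (s or not r) implies Box Dia (s or not r)), 0   [and-rule on 1]
3. not q or q, 0   [and-rule on 1]
4. Dia (s or not r), 0   [neg-implies-rule on 2]
5. not Box Dia (s or not r), 0   [neg-implies-rule on 2]
6. q, 0   [or-rule on 3 (branches; this branch)]
7. s or not r, 1   [Dia-rule on 4: fresh world 1, 0R1]
8. not r, 1   [or-rule on 7 (branches; this branch)]
9. not Dia (s or not r), 2   [neg-Box-rule on 5: fresh world 2, 0R2]
10. not (s or not r), 2   [neg-Dia-rule on 9 via 2R2]
11. not s, 2   [neg-or-rule on 10]
12. r, 2   [neg-or-rule on 10]
Accessibility: 0R0, 0R1, 0R2, 1R1, 2R2
Complete open branch: satisfiable in S4, hence also in K, T (this S4-model is also a K-model and a T-model).
S5-tableau for the formula:
1. not (Dia (s or not r) implies Box Dia (s or not r)) and (not q or q), 0
2. not (Dia (s or not r) implies Box Dia (s or not r)), 0   [and-rule on 1]
3. not q or q, 0   [and-rule on 1]
4. Dia (s or not r), 0   [neg-implies-rule on 2]
5. not Box Dia (s or not r), 0   [neg-implies-rule on 2]
6. q, 0   [or-rule on 3 (branches; this branch)]
7. s or not r, 1   [Dia-rule on 4: fresh world 1, 0R1]
8. not r, 1   [or-rule on 7 (branches; this branch)]
9. not Dia (s or not r), 2   [neg-Box-rule on 5: fresh world 2, 0R2]
10. not (s or not r), 0   [neg-Dia-rule on 9 via 2R0]
11. not s, 0   [neg-or-rule on 10]
12. r, 0   [neg-or-rule on 10]
13. not (s or not r), 1   [neg-Dia-rule on 9 via 2R1]
14. not s, 1   [neg-or-rule on 13]
15. r, 1   [neg-or-rule on 13]
Accessibility: 0R0, 0R1, 0R2, 1R0, 1R1, 1R2, 2R0, 2R1, 2R2
Branch closes: r and not r both at 1.
Every branch closes (one shown): unsatisfiable in S5.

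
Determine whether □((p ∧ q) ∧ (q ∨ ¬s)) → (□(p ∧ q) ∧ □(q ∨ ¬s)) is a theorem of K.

Yes, valid

Tableau for the negation ¬(□((p ∧ q) ∧ (q ∨ ¬s)) → (□(p ∧ q) ∧ □(q ∨ ¬s))):
1. ¬(□((p ∧ q) ∧ (q ∨ ¬s)) → (□(p ∧ q) ∧ □(q ∨ ¬s))), w0
2. □((p ∧ q) ∧ (q ∨ ¬s)), w0   [¬→-rule on 1]
3. ¬(□(p ∧ q) ∧ □(q ∨ ¬s)), w0   [¬→-rule on 1]
4. ¬□(q ∨ ¬s), w0   [¬∧-rule on 3 (branches; this branch)]
5. ¬(q ∨ ¬s), w1   [¬□-rule on 4: fresh world w1, w0Rw1]
6. ¬q, w1   [¬∨-rule on 5]
7. s, w1   [¬∨-rule on 5]
8. (p ∧ q) ∧ (q ∨ ¬s), w1   [□-rule on 2 via w0Rw1]
9. p ∧ q, w1   [∧-rule on 8]
10. q ∨ ¬s, w1   [∧-rule on 8]
11. p, w1   [∧-rule on 9]
12. q, w1   [∧-rule on 9]
Accessibility: w0Rw1
Branch closes: q and ¬q both at w1.
Every branch of the negation's tableau closes; the branch above is one of them.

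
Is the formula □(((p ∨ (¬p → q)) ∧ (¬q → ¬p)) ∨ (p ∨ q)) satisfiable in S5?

Satisfiable

1. □(((p ∨ (¬p → q)) ∧ (¬q → ¬p)) ∨ (p ∨ q)), 0
2. ((p ∨ (¬p → q)) ∧ (¬q → ¬p)) ∨ (p ∨ q), 0
3. p ∨ q, 0
4. q, 0
Accessibility: 0R0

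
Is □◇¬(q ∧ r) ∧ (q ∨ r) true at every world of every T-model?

No, not valid

Tableau for the negation ¬(□◇¬(q ∧ r) ∧ (q ∨ r)):
1. ¬(□◇¬(q ∧ r) ∧ (q ∨ r)), 0
2. ¬(q ∨ r), 0
3. ¬q, 0
4. ¬r, 0
Accessibility: 0R0
The negation has an open branch (countermodel exists).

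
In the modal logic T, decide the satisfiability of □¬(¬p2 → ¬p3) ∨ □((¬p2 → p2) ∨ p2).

Satisfiable (open branch found)

1. □¬(¬p2 → ¬p3) ∨ □((¬p2 → p2) ∨ p2), 0
2. □((¬p2 → p2) ∨ p2), 0
3. (¬p2 → p2) ∨ p2, 0
4. p2, 0
Accessibility: 0R0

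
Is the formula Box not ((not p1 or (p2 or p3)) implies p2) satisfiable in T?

1. Box not ((not p1 or (p2 or p3)) implies p2), u
2. not ((not p1 or (p2 or p3)) implies p2), u
3. not p1 or (p2 or p3), u
4. not p2, u
5. p2 or p3, u
6. p3, u
Accessibility: uRu

Yes, satisfiable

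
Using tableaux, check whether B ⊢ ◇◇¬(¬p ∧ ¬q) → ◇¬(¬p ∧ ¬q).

Tableau for the negation ¬(◇◇¬(¬p ∧ ¬q) → ◇¬(¬p ∧ ¬q)):
1. ¬(◇◇¬(¬p ∧ ¬q) → ◇¬(¬p ∧ ¬q)), 0
2. ◇◇¬(¬p ∧ ¬q), 0
3. ¬◇¬(¬p ∧ ¬q), 0
4. ¬p ∧ ¬q, 0
5. ¬p, 0
6. ¬q, 0
7. ◇¬(¬p ∧ ¬q), 1
8. ¬p ∧ ¬q, 1
9. ¬p, 1
10. ¬q, 1
11. ¬(¬p ∧ ¬q), 2
12. q, 2
Accessibility: 0R0, 0R1, 1R0, 1R1, 1R2, 2R1, 2R2
The negation has an open branch (countermodel exists).

Not valid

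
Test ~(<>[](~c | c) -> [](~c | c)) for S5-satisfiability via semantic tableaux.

No, unsatisfiable

1. ~(<>[](~c | c) -> [](~c | c)), u
2. <>[](~c | c), u
3. ~[](~c | c), u
4. [](~c | c), v
5. ~c | c, u
6. ~c | c, v
7. c, u
8. c, v
9. ~(~c | c), w
10. c, w
11. ~c, w
Accessibility: uRu, uRv, uRw, vRu, vRv, vRw, wRu, wRv, wRw
Branch closes: c and ~c both at w.
(One branch shown.) All branches close.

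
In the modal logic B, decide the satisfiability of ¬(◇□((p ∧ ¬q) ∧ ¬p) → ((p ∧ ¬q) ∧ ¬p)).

1. ¬(◇□((p ∧ ¬q) ∧ ¬p) → ((p ∧ ¬q) ∧ ¬p)), u
2. ◇□((p ∧ ¬q) ∧ ¬p), u   [¬→-rule on 1]
3. ¬((p ∧ ¬q) ∧ ¬p), u   [¬→-rule on 1]
4. ¬(p ∧ ¬q), u   [¬∧-rule on 3 (branches; this branch)]
5. q, u   [¬∧-rule on 4 (branches; this branch)]
6. □((p ∧ ¬q) ∧ ¬p), v   [◇-rule on 2: fresh world v, uRv]
7. (p ∧ ¬q) ∧ ¬p, u   [□-rule on 6 via vRu]
8. p ∧ ¬q, u   [∧-rule on 7]
9. ¬p, u   [∧-rule on 7]
10. p, u   [∧-rule on 8]
11. ¬q, u   [∧-rule on 8]
Accessibility: uRu, uRv, vRu, vRv
Branch closes: p and ¬p both at u.
(One branch shown.) All branches close.

No, unsatisfiable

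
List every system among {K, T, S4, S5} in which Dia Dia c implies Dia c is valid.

S4, S5

S4-tableau for the negation not (Dia Dia c implies Dia c):
1. not (Dia Dia c implies Dia c), 0
2. Dia Dia c, 0
3. not Dia c, 0
4. not c, 0
5. Dia c, 1
6. not c, 1
7. c, 2
8. not c, 2
Accessibility: 0R0, 0R1, 0R2, 1R1, 1R2, 2R2
Branch closes: c and not c both at 2.
Every branch closes (one shown): valid in S4, hence also in S5 (every theorem of S4 is a theorem of S5).
T-tableau for the negation not (Dia Dia c implies Dia c):
1. not (Dia Dia c implies Dia c), 0
2. Dia Dia c, 0
3. not Dia c, 0
4. not c, 0
5. Dia c, 1
6. not c, 1
7. c, 2
Accessibility: 0R0, 0R1, 1R1, 1R2, 2R2
Complete open branch: countermodel on a T-frame, so not valid in T, nor in K (the same frame is also a K-frame).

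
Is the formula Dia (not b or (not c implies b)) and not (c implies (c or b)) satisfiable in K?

1. Dia (not b or (not c implies b)) and not (c implies (c or b)), w0
2. Dia (not b or (not c implies b)), w0   [and-rule on 1]
3. not (c implies (c or b)), w0   [and-rule on 1]
4. c, w0   [neg-implies-rule on 3]
5. not (c or b), w0   [neg-implies-rule on 3]
6. not c, w0   [neg-or-rule on 5]
7. not b, w0   [neg-or-rule on 5]
Branch closes: c and not c both at w0.
(One branch shown.) All branches close.

No, unsatisfiable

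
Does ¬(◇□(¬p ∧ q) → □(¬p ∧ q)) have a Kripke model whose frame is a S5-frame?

Unsatisfiable (every branch closes)

1. ¬(◇□(¬p ∧ q) → □(¬p ∧ q)), u
2. ◇□(¬p ∧ q), u
3. ¬□(¬p ∧ q), u
4. □(¬p ∧ q), v
5. ¬p ∧ q, u
6. ¬p, u
7. q, u
8. ¬p ∧ q, v
9. ¬p, v
10. q, v
11. ¬(¬p ∧ q), w
12. ¬p ∧ q, w
13. ¬p, w
14. q, w
15. ¬q, w
Accessibility: uRu, uRv, uRw, vRu, vRv, vRw, wRu, wRv, wRw
Branch closes: q and ¬q both at w.
Every branch closes; the branch above is one of them.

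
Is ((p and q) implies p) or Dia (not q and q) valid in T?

Yes, valid

Tableau for the negation not (((p and q) implies p) or Dia (not q and q)):
1. not (((p and q) implies p) or Dia (not q and q)), u
2. not ((p and q) implies p), u
3. not Dia (not q and q), u
4. p and q, u
5. not p, u
6. p, u
7. q, u
Accessibility: uRu
Branch closes: p and not p both at u.
Every branch of the negation's tableau closes; the branch above is one of them.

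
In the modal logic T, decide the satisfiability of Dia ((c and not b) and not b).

Satisfiable (open branch found)

1. Dia ((c and not b) and not b), u
2. (c and not b) and not b, v
3. c and not b, v
4. not b, v
5. c, v
Accessibility: uRu, uRv, vRv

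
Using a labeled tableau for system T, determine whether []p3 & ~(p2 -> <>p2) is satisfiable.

1. []p3 & ~(p2 -> <>p2), 0
2. []p3, 0
3. ~(p2 -> <>p2), 0
4. p2, 0
5. ~<>p2, 0
6. p3, 0
7. ~p2, 0
Accessibility: 0R0
Branch closes: p2 and ~p2 both at 0.
All branches of the tableau close; one closing branch shown above.

Unsatisfiable (every branch closes)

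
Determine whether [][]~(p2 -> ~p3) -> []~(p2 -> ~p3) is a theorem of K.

Tableau for the negation ~([][]~(p2 -> ~p3) -> []~(p2 -> ~p3)):
1. ~([][]~(p2 -> ~p3) -> []~(p2 -> ~p3)), w0
2. [][]~(p2 -> ~p3), w0
3. ~[]~(p2 -> ~p3), w0
4. p2 -> ~p3, w1
5. []~(p2 -> ~p3), w1
6. ~p3, w1
Accessibility: w0Rw1
The negation has an open branch (countermodel exists).

Not valid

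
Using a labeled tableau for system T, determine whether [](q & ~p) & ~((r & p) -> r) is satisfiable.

Unsatisfiable

1. [](q & ~p) & ~((r & p) -> r), 0
2. [](q & ~p), 0
3. ~((r & p) -> r), 0
4. r & p, 0
5. ~r, 0
6. r, 0
7. p, 0
Accessibility: 0R0
Branch closes: r and ~r both at 0.
(One branch shown.) All branches close.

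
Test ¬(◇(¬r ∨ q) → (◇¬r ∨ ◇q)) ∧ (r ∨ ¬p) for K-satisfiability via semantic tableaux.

No, unsatisfiable

1. ¬(◇(¬r ∨ q) → (◇¬r ∨ ◇q)) ∧ (r ∨ ¬p), u
2. ¬(◇(¬r ∨ q) → (◇¬r ∨ ◇q)), u
3. r ∨ ¬p, u
4. ◇(¬r ∨ q), u
5. ¬(◇¬r ∨ ◇q), u
6. ¬◇¬r, u
7. ¬◇q, u
8. ¬p, u
9. ¬r ∨ q, v
10. r, v
11. ¬q, v
12. q, v
Accessibility: uRv
Branch closes: q and ¬q both at v.
All branches of the tableau close; one closing branch shown above.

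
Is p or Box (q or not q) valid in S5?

Valid in S5

Tableau for the negation not (p or Box (q or not q)):
1. not (p or Box (q or not q)), 0
2. not p, 0   [neg-or-rule on 1]
3. not Box (q or not q), 0   [neg-or-rule on 1]
4. not (q or not q), 1   [neg-Box-rule on 3: fresh world 1, 0R1]
5. not q, 1   [neg-or-rule on 4]
6. q, 1   [neg-or-rule on 4]
Accessibility: 0R0, 0R1, 1R0, 1R1
Branch closes: q and not q both at 1.
Every branch of the negation's tableau closes; the branch above is one of them.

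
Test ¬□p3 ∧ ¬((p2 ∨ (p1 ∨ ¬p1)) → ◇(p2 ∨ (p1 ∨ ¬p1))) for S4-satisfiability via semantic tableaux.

1. ¬□p3 ∧ ¬((p2 ∨ (p1 ∨ ¬p1)) → ◇(p2 ∨ (p1 ∨ ¬p1))), w0
2. ¬□p3, w0
3. ¬((p2 ∨ (p1 ∨ ¬p1)) → ◇(p2 ∨ (p1 ∨ ¬p1))), w0
4. p2 ∨ (p1 ∨ ¬p1), w0
5. ¬◇(p2 ∨ (p1 ∨ ¬p1)), w0
6. ¬(p2 ∨ (p1 ∨ ¬p1)), w0
7. ¬p2, w0
8. ¬(p1 ∨ ¬p1), w0
9. ¬p1, w0
10. p1, w0
Accessibility: w0Rw0
Branch closes: p1 and ¬p1 both at w0.
(One branch shown.) All branches close.

Unsatisfiable (every branch closes)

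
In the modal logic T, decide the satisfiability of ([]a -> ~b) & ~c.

1. ([]a -> ~b) & ~c, 0
2. []a -> ~b, 0   [&-rule on 1]
3. ~c, 0   [&-rule on 1]
4. ~b, 0   [->-rule on 2 (branches; this branch)]
Accessibility: 0R0

Satisfiable (open branch found)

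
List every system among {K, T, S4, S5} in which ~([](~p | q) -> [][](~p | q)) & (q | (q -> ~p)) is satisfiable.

K, T

T-tableau for the formula:
1. ~([](~p | q) -> [][](~p | q)) & (q | (q -> ~p)), u
2. ~([](~p | q) -> [][](~p | q)), u   [&-rule on 1]
3. q | (q -> ~p), u   [&-rule on 1]
4. [](~p | q), u   [~->-rule on 2]
5. ~[][](~p | q), u   [~->-rule on 2]
6. ~p | q, u   [[]-rule on 4 via uRu]
7. q -> ~p, u   [|-rule on 3 (branches; this branch)]
8. q, u   [|-rule on 6 (branches; this branch)]
9. ~p, u   [->-rule on 7 (branches; this branch)]
10. ~[](~p | q), v   [~[]-rule on 5: fresh world v, uRv]
11. ~p | q, v   [[]-rule on 4 via uRv]
12. q, v   [|-rule on 11 (branches; this branch)]
13. ~(~p | q), w   [~[]-rule on 10: fresh world w, vRw]
14. p, w   [~|-rule on 13]
15. ~q, w   [~|-rule on 13]
Accessibility: uRu, uRv, vRv, vRw, wRw
Complete open branch: satisfiable in T, hence also in K (this T-model is also a K-model).
S4-tableau for the formula:
1. ~([](~p | q) -> [][](~p | q)) & (q | (q -> ~p)), u
2. ~([](~p | q) -> [][](~p | q)), u   [&-rule on 1]
3. q | (q -> ~p), u   [&-rule on 1]
4. [](~p | q), u   [~->-rule on 2]
5. ~[][](~p | q), u   [~->-rule on 2]
6. ~p | q, u   [[]-rule on 4 via uRu]
7. q -> ~p, u   [|-rule on 3 (branches; this branch)]
8. q, u   [|-rule on 6 (branches; this branch)]
9. ~p, u   [->-rule on 7 (branches; this branch)]
10. ~[](~p | q), v   [~[]-rule on 5: fresh world v, uRv]
11. ~p | q, v   [[]-rule on 4 via uRv]
12. q, v   [|-rule on 11 (branches; this branch)]
13. ~(~p | q), w   [~[]-rule on 10: fresh world w, vRw]
14. p, w   [~|-rule on 13]
15. ~q, w   [~|-rule on 13]
16. ~p | q, w   [[]-rule on 4 via uRw]
17. q, w   [|-rule on 16 (branches; this branch)]
Accessibility: uRu, uRv, uRw, vRv, vRw, wRw
Branch closes: q and ~q both at w.
Every branch closes (one shown): unsatisfiable in S4, hence also in S5 (every S5-frame is an S4-frame).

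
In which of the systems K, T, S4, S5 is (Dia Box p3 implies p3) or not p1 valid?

S5

S4-tableau for the negation not ((Dia Box p3 implies p3) or not p1):
1. not ((Dia Box p3 implies p3) or not p1), w0
2. not (Dia Box p3 implies p3), w0
3. p1, w0
4. Dia Box p3, w0
5. not p3, w0
6. Box p3, w1
7. p3, w1
Accessibility: w0Rw0, w0Rw1, w1Rw1
Complete open branch: countermodel on an S4-frame, so not valid in S4, nor in K, T (the same frame is also a K-frame and a T-frame).
S5-tableau for the negation not ((Dia Box p3 implies p3) or not p1):
1. not ((Dia Box p3 implies p3) or not p1), w0
2. not (Dia Box p3 implies p3), w0
3. p1, w0
4. Dia Box p3, w0
5. not p3, w0
6. Box p3, w1
7. p3, w0
Accessibility: w0Rw0, w0Rw1, w1Rw0, w1Rw1
Branch closes: p3 and not p3 both at w0.
Every branch closes (one shown): valid in S5.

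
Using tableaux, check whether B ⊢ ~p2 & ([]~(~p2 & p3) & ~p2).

Invalid (countermodel exists)

Tableau for the negation ~(~p2 & ([]~(~p2 & p3) & ~p2)):
1. ~(~p2 & ([]~(~p2 & p3) & ~p2)), u
2. ~([]~(~p2 & p3) & ~p2), u
3. p2, u
Accessibility: uRu
The negation has an open branch (countermodel exists).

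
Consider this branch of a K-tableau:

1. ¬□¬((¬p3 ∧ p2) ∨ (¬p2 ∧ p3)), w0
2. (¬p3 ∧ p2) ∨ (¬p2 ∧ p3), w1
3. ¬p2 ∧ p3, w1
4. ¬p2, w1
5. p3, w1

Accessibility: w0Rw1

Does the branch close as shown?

No world carries both an atom and its negation.

No, open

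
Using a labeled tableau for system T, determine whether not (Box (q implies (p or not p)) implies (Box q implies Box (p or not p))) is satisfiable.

1. not (Box (q implies (p or not p)) implies (Box q implies Box (p or not p))), w0
2. Box (q implies (p or not p)), w0   [neg-implies-rule on 1]
3. not (Box q implies Box (p or not p)), w0   [neg-implies-rule on 1]
4. Box q, w0   [neg-implies-rule on 3]
5. not Box (p or not p), w0   [neg-implies-rule on 3]
6. q implies (p or not p), w0   [Box-rule on 2 via w0Rw0]
7. q, w0   [Box-rule on 4 via w0Rw0]
8. p or not p, w0   [implies-rule on 6 (branches; this branch)]
9. not p, w0   [or-rule on 8 (branches; this branch)]
10. not (p or not p), w1   [neg-Box-rule on 5: fresh world w1, w0Rw1]
11. not p, w1   [neg-or-rule on 10]
12. p, w1   [neg-or-rule on 10]
Accessibility: w0Rw0, w0Rw1, w1Rw1
Branch closes: p and not p both at w1.
(One branch shown.) All branches close.

No, unsatisfiable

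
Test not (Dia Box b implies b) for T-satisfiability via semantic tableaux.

1. not (Dia Box b implies b), 0
2. Dia Box b, 0
3. not b, 0
4. Box b, 1
5. b, 1
Accessibility: 0R0, 0R1, 1R1

Yes, satisfiable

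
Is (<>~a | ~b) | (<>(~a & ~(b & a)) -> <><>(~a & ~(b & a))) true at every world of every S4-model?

Tableau for the negation ~((<>~a | ~b) | (<>(~a & ~(b & a)) -> <><>(~a & ~(b & a)))):
1. ~((<>~a | ~b) | (<>(~a & ~(b & a)) -> <><>(~a & ~(b & a)))), w0
2. ~(<>~a | ~b), w0
3. ~(<>(~a & ~(b & a)) -> <><>(~a & ~(b & a))), w0
4. ~<>~a, w0
5. b, w0
6. <>(~a & ~(b & a)), w0
7. ~<><>(~a & ~(b & a)), w0
8. a, w0
9. ~<>(~a & ~(b & a)), w0
10. ~(~a & ~(b & a)), w0
11. b & a, w0
12. ~a & ~(b & a), w1
13. ~a, w1
14. ~(b & a), w1
15. a, w1
Accessibility: w0Rw0, w0Rw1, w1Rw1
Branch closes: a and ~a both at w1.
All branches of the negation close; one closing branch shown above.

Valid in S4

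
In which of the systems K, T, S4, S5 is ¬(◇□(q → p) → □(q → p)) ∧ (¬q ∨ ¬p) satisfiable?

K, T, S4

S5-tableau for the formula:
1. ¬(◇□(q → p) → □(q → p)) ∧ (¬q ∨ ¬p), u
2. ¬(◇□(q → p) → □(q → p)), u
3. ¬q ∨ ¬p, u
4. ◇□(q → p), u
5. ¬□(q → p), u
6. ¬p, u
7. □(q → p), v
8. q → p, u
9. q → p, v
10. ¬q, u
11. p, v
12. ¬(q → p), w
13. q, w
14. ¬p, w
15. q → p, w
16. p, w
Accessibility: uRu, uRv, uRw, vRu, vRv, vRw, wRu, wRv, wRw
Branch closes: p and ¬p both at w.
Every branch closes (one shown): unsatisfiable in S5.
S4-tableau for the formula:
1. ¬(◇□(q → p) → □(q → p)) ∧ (¬q ∨ ¬p), u
2. ¬(◇□(q → p) → □(q → p)), u
3. ¬q ∨ ¬p, u
4. ◇□(q → p), u
5. ¬□(q → p), u
6. ¬p, u
7. □(q → p), v
8. q → p, v
9. p, v
10. ¬(q → p), w
11. q, w
12. ¬p, w
Accessibility: uRu, uRv, uRw, vRv, wRw
Complete open branch: satisfiable in S4, hence also in K, T (this S4-model is also a K-model and a T-model).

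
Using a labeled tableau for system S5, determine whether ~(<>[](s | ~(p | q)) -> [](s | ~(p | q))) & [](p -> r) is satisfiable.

1. ~(<>[](s | ~(p | q)) -> [](s | ~(p | q))) & [](p -> r), w0
2. ~(<>[](s | ~(p | q)) -> [](s | ~(p | q))), w0   [&-rule on 1]
3. [](p -> r), w0   [&-rule on 1]
4. <>[](s | ~(p | q)), w0   [~->-rule on 2]
5. ~[](s | ~(p | q)), w0   [~->-rule on 2]
6. p -> r, w0   [[]-rule on 3 via w0Rw0]
7. r, w0   [->-rule on 6 (branches; this branch)]
8. [](s | ~(p | q)), w1   [<>-rule on 4: fresh world w1, w0Rw1]
9. p -> r, w1   [[]-rule on 3 via w0Rw1]
10. s | ~(p | q), w0   [[]-rule on 8 via w1Rw0]
11. s | ~(p | q), w1   [[]-rule on 8 via w1Rw1]
12. r, w1   [->-rule on 9 (branches; this branch)]
13. ~(p | q), w0   [|-rule on 10 (branches; this branch)]
14. ~p, w0   [~|-rule on 13]
15. ~q, w0   [~|-rule on 13]
16. ~(p | q), w1   [|-rule on 11 (branches; this branch)]
17. ~p, w1   [~|-rule on 16]
18. ~q, w1   [~|-rule on 16]
19. ~(s | ~(p | q)), w2   [~[]-rule on 5: fresh world w2, w0Rw2]
20. ~s, w2   [~|-rule on 19]
21. p | q, w2   [~|-rule on 19]
22. p -> r, w2   [[]-rule on 3 via w0Rw2]
23. s | ~(p | q), w2   [[]-rule on 8 via w1Rw2]
24. q, w2   [|-rule on 21 (branches; this branch)]
25. r, w2   [->-rule on 22 (branches; this branch)]
26. ~(p | q), w2   [|-rule on 23 (branches; this branch)]
27. ~p, w2   [~|-rule on 26]
28. ~q, w2   [~|-rule on 26]
Accessibility: w0Rw0, w0Rw1, w0Rw2, w1Rw0, w1Rw1, w1Rw2, w2Rw0, w2Rw1, w2Rw2
Branch closes: q and ~q both at w2.
All branches of the tableau close; one closing branch shown above.

No, unsatisfiable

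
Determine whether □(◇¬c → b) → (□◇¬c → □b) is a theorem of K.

Valid

Tableau for the negation ¬(□(◇¬c → b) → (□◇¬c → □b)):
1. ¬(□(◇¬c → b) → (□◇¬c → □b)), 0
2. □(◇¬c → b), 0   [¬→-rule on 1]
3. ¬(□◇¬c → □b), 0   [¬→-rule on 1]
4. □◇¬c, 0   [¬→-rule on 3]
5. ¬□b, 0   [¬→-rule on 3]
6. ¬b, 1   [¬□-rule on 5: fresh world 1, 0R1]
7. ◇¬c → b, 1   [□-rule on 2 via 0R1]
8. ◇¬c, 1   [□-rule on 4 via 0R1]
9. ¬◇¬c, 1   [→-rule on 7 (branches; this branch)]
10. ¬c, 2   [◇-rule on 8: fresh world 2, 1R2]
11. c, 2   [¬◇-rule on 9 via 1R2]
Accessibility: 0R1, 1R2
Branch closes: c and ¬c both at 2.
All branches of the negation close; one closing branch shown above.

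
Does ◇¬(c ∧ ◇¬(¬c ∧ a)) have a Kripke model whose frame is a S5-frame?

1. ◇¬(c ∧ ◇¬(¬c ∧ a)), 0
2. ¬(c ∧ ◇¬(¬c ∧ a)), 1
3. ¬◇¬(¬c ∧ a), 1
4. ¬c ∧ a, 0
5. ¬c, 0
6. a, 0
7. ¬c ∧ a, 1
8. ¬c, 1
9. a, 1
Accessibility: 0R0, 0R1, 1R0, 1R1

Satisfiable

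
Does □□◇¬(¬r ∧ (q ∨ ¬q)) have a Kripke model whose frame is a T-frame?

Satisfiable

1. □□◇¬(¬r ∧ (q ∨ ¬q)), u
2. □◇¬(¬r ∧ (q ∨ ¬q)), u
3. ◇¬(¬r ∧ (q ∨ ¬q)), u
4. ¬(¬r ∧ (q ∨ ¬q)), v
5. □◇¬(¬r ∧ (q ∨ ¬q)), v
6. ◇¬(¬r ∧ (q ∨ ¬q)), v
7. r, v
8. ¬(¬r ∧ (q ∨ ¬q)), w
9. ◇¬(¬r ∧ (q ∨ ¬q)), w
10. r, w
11. ¬(¬r ∧ (q ∨ ¬q)), x
12. r, x
Accessibility: uRu, uRv, vRv, vRw, wRw, wRx, xRx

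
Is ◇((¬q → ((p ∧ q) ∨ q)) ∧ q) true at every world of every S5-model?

Not valid

Tableau for the negation ¬◇((¬q → ((p ∧ q) ∨ q)) ∧ q):
1. ¬◇((¬q → ((p ∧ q) ∨ q)) ∧ q), w0
2. ¬((¬q → ((p ∧ q) ∨ q)) ∧ q), w0   [¬◇-rule on 1 via w0Rw0]
3. ¬q, w0   [¬∧-rule on 2 (branches; this branch)]
Accessibility: w0Rw0
The negation has an open branch (countermodel exists).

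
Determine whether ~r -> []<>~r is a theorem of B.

Valid in B

Tableau for the negation ~(~r -> []<>~r):
1. ~(~r -> []<>~r), u
2. ~r, u
3. ~[]<>~r, u
4. ~<>~r, v
5. r, u
Accessibility: uRu, uRv, vRu, vRv
Branch closes: r and ~r both at u.
All branches of the negation close; one closing branch shown above.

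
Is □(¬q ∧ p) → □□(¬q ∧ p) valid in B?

Tableau for the negation ¬(□(¬q ∧ p) → □□(¬q ∧ p)):
1. ¬(□(¬q ∧ p) → □□(¬q ∧ p)), 0
2. □(¬q ∧ p), 0
3. ¬□□(¬q ∧ p), 0
4. ¬q ∧ p, 0
5. ¬q, 0
6. p, 0
7. ¬□(¬q ∧ p), 1
8. ¬q ∧ p, 1
9. ¬q, 1
10. p, 1
11. ¬(¬q ∧ p), 2
12. ¬p, 2
Accessibility: 0R0, 0R1, 1R0, 1R1, 1R2, 2R1, 2R2
The negation has an open branch (countermodel exists).

No, not valid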